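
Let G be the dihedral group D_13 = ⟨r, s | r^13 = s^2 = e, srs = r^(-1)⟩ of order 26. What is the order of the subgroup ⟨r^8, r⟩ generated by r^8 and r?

|⟨r^8⟩| = 13 and |⟨r⟩| = 13, so |H| is a multiple of lcm(13, 13) = 13 and divides |G| = 26.
Closing under the operation: H = {e, r, r^2, r^3, r^4, r^5, r^6, r^7, r^8, r^9, r^10, r^11, r^12}, so |H| = 13.

13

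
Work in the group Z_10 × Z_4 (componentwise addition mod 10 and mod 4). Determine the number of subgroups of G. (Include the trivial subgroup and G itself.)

16

|G| = 40, so by Lagrange every subgroup order divides 40. Divisors: 1, 2, 4, 5, 8, 10, 20, 40.
Subgroups by order — order 1: 1; order 2: 3; order 4: 3; order 5: 1; order 8: 1; order 10: 3; order 20: 3; order 40: 1.
Total: 1 + 3 + 3 + 1 + 1 + 3 + 3 + 1 = 16.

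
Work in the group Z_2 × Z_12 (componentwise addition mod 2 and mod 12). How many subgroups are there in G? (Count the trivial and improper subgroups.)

16

|G| = 24, so by Lagrange every subgroup order divides 24. Divisors: 1, 2, 3, 4, 6, 8, 12, 24.
Subgroups by order — order 1: 1; order 2: 3; order 3: 1; order 4: 3; order 6: 3; order 8: 1; order 12: 3; order 24: 1.
Total: 1 + 3 + 1 + 3 + 3 + 1 + 3 + 1 = 16.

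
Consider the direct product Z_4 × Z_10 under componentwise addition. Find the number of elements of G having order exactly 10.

12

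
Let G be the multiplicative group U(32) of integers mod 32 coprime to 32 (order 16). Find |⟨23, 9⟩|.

8

|⟨23⟩| = 4 and |⟨9⟩| = 4, so |H| is a multiple of lcm(4, 4) = 4 and divides |G| = 16.
Closing under the operation: H = {1, 7, 9, 15, 17, 23, 25, 31}, so |H| = 8.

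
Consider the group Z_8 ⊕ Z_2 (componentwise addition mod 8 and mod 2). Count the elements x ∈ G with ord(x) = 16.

0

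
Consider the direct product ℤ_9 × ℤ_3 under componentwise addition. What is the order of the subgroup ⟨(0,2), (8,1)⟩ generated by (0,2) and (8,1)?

27

|⟨(0,2)⟩| = 3 and |⟨(8,1)⟩| = 9, so |H| is a multiple of lcm(3, 9) = 9 and divides |G| = 27.
Closing {(0,2), (8,1)} under the group operation gives all of G, so |H| = 27.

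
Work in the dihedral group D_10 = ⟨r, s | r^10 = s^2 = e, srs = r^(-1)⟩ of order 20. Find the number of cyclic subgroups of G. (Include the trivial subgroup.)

Group the elements of G by the cyclic subgroup they generate; each cyclic subgroup of order d accounts for φ(d) elements.
Cyclic subgroups by order — order 1: 1; order 2: 11; order 5: 1; order 10: 1.
Total: 14.

14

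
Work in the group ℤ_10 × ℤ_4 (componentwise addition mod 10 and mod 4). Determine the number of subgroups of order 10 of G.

|G| = 40 and 10 | 40, so subgroups of order 10 are possible by Lagrange.
The subgroups of order 10 are: {(0,0), (0,2), (2,0), (2,2), (4,0), (4,2), (6,0), (6,2), (8,0), (8,2)}; {(0,0), (1,0), (2,0), (3,0), (4,0), (5,0), (6,0), (7,0), (8,0), (9,0)}; {(0,0), (1,2), (2,0), (3,2), (4,0), (5,2), (6,0), (7,2), (8,0), (9,2)}.
So G has 3 subgroups of order 10.

3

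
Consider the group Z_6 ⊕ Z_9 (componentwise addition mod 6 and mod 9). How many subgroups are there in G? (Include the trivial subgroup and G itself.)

|G| = 54, so by Lagrange every subgroup order divides 54. Divisors: 1, 2, 3, 6, 9, 18, 27, 54.
Subgroups by order — order 1: 1; order 2: 1; order 3: 4; order 6: 4; order 9: 4; order 18: 4; order 27: 1; order 54: 1.
Total: 1 + 1 + 4 + 4 + 4 + 4 + 1 + 1 = 20.

20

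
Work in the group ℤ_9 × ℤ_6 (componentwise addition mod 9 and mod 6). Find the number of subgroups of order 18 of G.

4

|G| = 54 and 18 | 54, so subgroups of order 18 are possible by Lagrange.
The subgroups of order 18 are: {(0,0), (0,1), (0,2), (0,3), (0,4), (0,5), (3,0), (3,1), (3,2), (3,3), (3,4), (3,5), (6,0), (6,1), (6,2), (6,3), (6,4), (6,5)}; {(0,0), (0,3), (1,0), (1,3), (2,0), (2,3), (3,0), (3,3), (4,0), (4,3), (5,0), (5,3), (6,0), (6,3), (7,0), (7,3), (8,0), (8,3)}; {(0,0), (0,3), (1,1), (1,4), (2,2), (2,5), (3,0), (3,3), (4,1), (4,4), (5,2), (5,5), (6,0), (6,3), (7,1), (7,4), (8,2), (8,5)}; {(0,0), (0,3), (1,2), (1,5), (2,1), (2,4), (3,0), (3,3), (4,2), (4,5), (5,1), (5,4), (6,0), (6,3), (7,2), (7,5), (8,1), (8,4)}.
So G has 4 subgroups of order 18.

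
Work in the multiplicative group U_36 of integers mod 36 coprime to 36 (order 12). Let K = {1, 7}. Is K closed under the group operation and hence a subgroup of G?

No

7 ∈ K but its inverse 31 ∉ K, so K is not a subgroup.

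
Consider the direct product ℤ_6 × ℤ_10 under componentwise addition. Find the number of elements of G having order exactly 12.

An element (a,b) has order lcm(ord(a), ord(b)); count pairs with lcm equal to 12.
Enumerating gives 0 such elements.

0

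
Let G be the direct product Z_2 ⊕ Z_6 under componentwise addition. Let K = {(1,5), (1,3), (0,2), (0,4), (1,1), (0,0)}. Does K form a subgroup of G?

Yes

|K| = 6 divides |G| = 12, consistent with Lagrange.
K contains the identity, every element's inverse is in K, and K is closed under +: it is a subgroup.
In fact K = ⟨(1,5)⟩.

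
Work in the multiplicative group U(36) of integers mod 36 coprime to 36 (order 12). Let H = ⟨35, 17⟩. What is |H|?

4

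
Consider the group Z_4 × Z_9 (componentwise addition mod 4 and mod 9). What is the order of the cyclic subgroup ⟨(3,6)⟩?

The order of (3,6) in Z_4 × Z_9 is lcm(ord(3) in Z_4, ord(6) in Z_9).
ord(3) = 4 and ord(6) = 3, so |⟨(3,6)⟩| = lcm(4, 3) = 12.

12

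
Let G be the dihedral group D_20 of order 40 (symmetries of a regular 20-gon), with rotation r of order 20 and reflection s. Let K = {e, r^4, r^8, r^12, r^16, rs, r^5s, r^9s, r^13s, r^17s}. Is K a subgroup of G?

Yes

|K| = 10 divides |G| = 40, consistent with Lagrange.
K contains the identity, every element's inverse is in K, and K is closed under ·: it is a subgroup.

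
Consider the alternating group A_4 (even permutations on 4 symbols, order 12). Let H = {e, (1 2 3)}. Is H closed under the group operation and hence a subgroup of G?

(1 2 3) ∈ H but its inverse (1 3 2) ∉ H, so H is not a subgroup.

No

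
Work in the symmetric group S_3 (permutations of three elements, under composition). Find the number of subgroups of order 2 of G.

3

|G| = 6 and 2 | 6, so subgroups of order 2 are possible by Lagrange.
The subgroups of order 2 are: {e, (1 2)}; {e, (1 3)}; {e, (2 3)}.
So G has 3 subgroups of order 2.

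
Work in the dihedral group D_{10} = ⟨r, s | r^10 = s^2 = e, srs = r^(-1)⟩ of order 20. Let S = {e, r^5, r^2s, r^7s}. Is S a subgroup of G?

|S| = 4 divides |G| = 20, consistent with Lagrange.
S contains the identity, every element's inverse is in S, and S is closed under ·: it is a subgroup.

Yes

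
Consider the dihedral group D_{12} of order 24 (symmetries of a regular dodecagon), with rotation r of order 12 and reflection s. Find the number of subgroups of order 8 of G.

|G| = 24 and 8 | 24, so subgroups of order 8 are possible by Lagrange.
The subgroups of order 8 are: {e, r^3, r^6, r^9, rs, r^4s, r^7s, r^10s}; {e, r^3, r^6, r^9, r^2s, r^5s, r^8s, r^11s}; {e, r^3, r^6, r^9, s, r^3s, r^6s, r^9s}.
So G has 3 subgroups of order 8.

3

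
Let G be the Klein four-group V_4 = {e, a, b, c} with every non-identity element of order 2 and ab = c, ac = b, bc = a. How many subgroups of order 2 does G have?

3

|G| = 4 and 2 | 4, so subgroups of order 2 are possible by Lagrange.
The subgroups of order 2 are: {e, a}; {e, b}; {e, c}.
So G has 3 subgroups of order 2.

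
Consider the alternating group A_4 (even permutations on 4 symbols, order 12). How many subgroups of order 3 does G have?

4

|G| = 12 and 3 | 12, so subgroups of order 3 are possible by Lagrange.
The subgroups of order 3 are: {e, (1 2 3), (1 3 2)}; {e, (1 2 4), (1 4 2)}; {e, (1 3 4), (1 4 3)}; {e, (2 3 4), (2 4 3)}.
So G has 4 subgroups of order 3.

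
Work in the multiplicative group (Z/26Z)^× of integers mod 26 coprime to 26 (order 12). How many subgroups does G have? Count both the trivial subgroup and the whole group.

6

|G| = 12, so by Lagrange every subgroup order divides 12. Divisors: 1, 2, 3, 4, 6, 12.
Subgroups by order — order 1: 1; order 2: 1; order 3: 1; order 4: 1; order 6: 1; order 12: 1.
Total: 1 + 1 + 1 + 1 + 1 + 1 = 6.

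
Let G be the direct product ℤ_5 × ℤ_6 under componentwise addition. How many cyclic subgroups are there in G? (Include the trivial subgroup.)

Each element a generates a cyclic subgroup ⟨a⟩; distinct elements may generate the same one (a cyclic group of order d has φ(d) generators).
Cyclic subgroups by order — order 1: 1; order 2: 1; order 3: 1; order 5: 1; order 6: 1; order 10: 1; order 15: 1; order 30: 1.
Total: 8.

8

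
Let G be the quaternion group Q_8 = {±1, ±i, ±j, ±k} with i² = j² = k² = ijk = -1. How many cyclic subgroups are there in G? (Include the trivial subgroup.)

5

Each element a generates a cyclic subgroup ⟨a⟩; distinct elements may generate the same one (a cyclic group of order d has φ(d) generators).
Cyclic subgroups by order — order 1: 1; order 2: 1; order 4: 3.
Total: 5.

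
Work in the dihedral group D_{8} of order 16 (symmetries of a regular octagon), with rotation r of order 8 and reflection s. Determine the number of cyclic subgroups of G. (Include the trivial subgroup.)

12

Each element a generates a cyclic subgroup ⟨a⟩; distinct elements may generate the same one (a cyclic group of order d has φ(d) generators).
Cyclic subgroups by order — order 1: 1; order 2: 9; order 4: 1; order 8: 1.
Total: 12.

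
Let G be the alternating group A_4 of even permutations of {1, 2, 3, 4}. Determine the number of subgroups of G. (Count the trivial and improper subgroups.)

10

|G| = 12, so by Lagrange every subgroup order divides 12. Divisors: 1, 2, 3, 4, 6, 12.
Subgroups by order — order 1: 1; order 2: 3; order 3: 4; order 4: 1; order 6: 0; order 12: 1.
Total: 1 + 3 + 4 + 1 + 0 + 1 = 10.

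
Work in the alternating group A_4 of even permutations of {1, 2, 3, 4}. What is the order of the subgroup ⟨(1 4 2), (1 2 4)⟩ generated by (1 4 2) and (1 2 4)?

|⟨(1 4 2)⟩| = 3 and |⟨(1 2 4)⟩| = 3, so |H| is a multiple of lcm(3, 3) = 3 and divides |G| = 12.
Closing under the operation: H = {e, (1 2 4), (1 4 2)}, so |H| = 3.

3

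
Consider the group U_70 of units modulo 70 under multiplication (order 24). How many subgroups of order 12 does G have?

|G| = 24 and 12 | 24, so subgroups of order 12 are possible by Lagrange.
The subgroups of order 12 are: {1, 3, 9, 11, 13, 17, 27, 29, 33, 39, 47, 51}; {1, 9, 11, 19, 29, 31, 39, 41, 51, 59, 61, 69}; {1, 9, 11, 23, 29, 37, 39, 43, 51, 53, 57, 67}.
So G has 3 subgroups of order 12.

3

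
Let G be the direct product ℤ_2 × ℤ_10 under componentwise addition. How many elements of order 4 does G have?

0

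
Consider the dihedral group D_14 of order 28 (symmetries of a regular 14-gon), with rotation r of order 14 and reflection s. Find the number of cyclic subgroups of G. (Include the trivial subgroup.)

18

Each element a generates a cyclic subgroup ⟨a⟩; distinct elements may generate the same one (a cyclic group of order d has φ(d) generators).
Cyclic subgroups by order — order 1: 1; order 2: 15; order 7: 1; order 14: 1.
Total: 18.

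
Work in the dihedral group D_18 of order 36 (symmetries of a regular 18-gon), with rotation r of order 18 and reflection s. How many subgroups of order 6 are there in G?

7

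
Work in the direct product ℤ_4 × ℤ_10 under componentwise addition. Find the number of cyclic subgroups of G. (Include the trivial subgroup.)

Group the elements of G by the cyclic subgroup they generate; each cyclic subgroup of order d accounts for φ(d) elements.
Cyclic subgroups by order — order 1: 1; order 2: 3; order 4: 2; order 5: 1; order 10: 3; order 20: 2.
Total: 12.

12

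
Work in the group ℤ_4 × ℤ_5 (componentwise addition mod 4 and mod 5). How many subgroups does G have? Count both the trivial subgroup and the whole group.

|G| = 20, so by Lagrange every subgroup order divides 20. Divisors: 1, 2, 4, 5, 10, 20.
Subgroups by order — order 1: 1; order 2: 1; order 4: 1; order 5: 1; order 10: 1; order 20: 1.
Total: 1 + 1 + 1 + 1 + 1 + 1 = 6.

6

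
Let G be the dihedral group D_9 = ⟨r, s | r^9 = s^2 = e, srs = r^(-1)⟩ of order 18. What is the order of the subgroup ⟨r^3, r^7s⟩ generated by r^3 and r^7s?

6

|⟨r^3⟩| = 3 and |⟨r^7s⟩| = 2, so |H| is a multiple of lcm(3, 2) = 6 and divides |G| = 18.
Closing under the operation: H = {e, r^3, r^6, rs, r^4s, r^7s}, so |H| = 6.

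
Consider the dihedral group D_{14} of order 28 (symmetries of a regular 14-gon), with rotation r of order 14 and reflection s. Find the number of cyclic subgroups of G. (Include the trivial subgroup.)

18

A cyclic subgroup of order d is generated by each of its φ(d) elements of order d, so the cyclic subgroups of order d number (#elements of order d)/φ(d).
Cyclic subgroups by order — order 1: 1; order 2: 15; order 7: 1; order 14: 1.
Total: 18.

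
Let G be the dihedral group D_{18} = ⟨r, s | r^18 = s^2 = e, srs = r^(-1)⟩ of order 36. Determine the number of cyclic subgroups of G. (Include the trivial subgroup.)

24

Group the elements of G by the cyclic subgroup they generate; each cyclic subgroup of order d accounts for φ(d) elements.
Cyclic subgroups by order — order 1: 1; order 2: 19; order 3: 1; order 6: 1; order 9: 1; order 18: 1.
Total: 24.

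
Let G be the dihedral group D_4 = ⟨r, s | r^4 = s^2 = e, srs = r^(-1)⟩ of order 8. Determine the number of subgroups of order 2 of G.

|G| = 8 and 2 | 8, so subgroups of order 2 are possible by Lagrange.
The subgroups of order 2 are: {e, r^2}; {e, r^2s}; {e, r^3s}; {e, rs}; … (5 in all).
So G has 5 subgroups of order 2.

5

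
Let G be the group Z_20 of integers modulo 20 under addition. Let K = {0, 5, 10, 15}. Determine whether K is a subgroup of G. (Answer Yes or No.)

|K| = 4 divides |G| = 20, consistent with Lagrange.
K contains the identity, every element's inverse is in K, and K is closed under +: it is a subgroup.
In fact K = ⟨5⟩.

Yes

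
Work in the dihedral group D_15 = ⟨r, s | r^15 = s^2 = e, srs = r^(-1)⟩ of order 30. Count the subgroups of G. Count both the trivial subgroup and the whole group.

|G| = 30, so by Lagrange every subgroup order divides 30. Divisors: 1, 2, 3, 5, 6, 10, 15, 30.
Subgroups by order — order 1: 1; order 2: 15; order 3: 1; order 5: 1; order 6: 5; order 10: 3; order 15: 1; order 30: 1.
Total: 1 + 15 + 1 + 1 + 5 + 3 + 1 + 1 = 28.

28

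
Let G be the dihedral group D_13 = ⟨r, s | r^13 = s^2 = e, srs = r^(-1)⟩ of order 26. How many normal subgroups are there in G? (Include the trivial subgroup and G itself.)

G has 16 subgroups. Checking conjugation-invariance by order — order 1: 1/1 normal; order 2: 0/13 normal; order 13: 1/1 normal; order 26: 1/1 normal.
Total normal subgroups: 3.

3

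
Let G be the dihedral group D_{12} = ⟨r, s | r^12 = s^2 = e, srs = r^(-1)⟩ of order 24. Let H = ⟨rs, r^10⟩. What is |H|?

|⟨rs⟩| = 2 and |⟨r^10⟩| = 6, so |H| is a multiple of lcm(2, 6) = 6 and divides |G| = 24.
Closing under the operation: H = {e, r^2, r^4, r^6, r^8, r^10, rs, r^3s, r^5s, r^7s, r^9s, r^11s}, so |H| = 12.

12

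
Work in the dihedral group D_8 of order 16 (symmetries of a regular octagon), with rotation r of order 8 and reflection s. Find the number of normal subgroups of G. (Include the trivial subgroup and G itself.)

7

G has 19 subgroups. Checking conjugation-invariance by order — order 1: 1/1 normal; order 2: 1/9 normal; order 4: 1/5 normal; order 8: 3/3 normal; order 16: 1/1 normal.
Total normal subgroups: 7.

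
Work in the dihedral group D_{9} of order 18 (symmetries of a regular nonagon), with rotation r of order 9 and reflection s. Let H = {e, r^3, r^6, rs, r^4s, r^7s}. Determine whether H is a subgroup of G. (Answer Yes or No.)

|H| = 6 divides |G| = 18, consistent with Lagrange.
H contains the identity, every element's inverse is in H, and H is closed under ·: it is a subgroup.

Yes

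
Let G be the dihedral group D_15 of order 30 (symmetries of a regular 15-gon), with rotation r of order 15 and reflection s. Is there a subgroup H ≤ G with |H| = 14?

14 does not divide |G| = 30, so by Lagrange no subgroup of order 14 exists.

No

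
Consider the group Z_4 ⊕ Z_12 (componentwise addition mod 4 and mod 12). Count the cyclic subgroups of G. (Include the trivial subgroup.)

20

Group the elements of G by the cyclic subgroup they generate; each cyclic subgroup of order d accounts for φ(d) elements.
Cyclic subgroups by order — order 1: 1; order 2: 3; order 3: 1; order 4: 6; order 6: 3; order 12: 6.
Total: 20.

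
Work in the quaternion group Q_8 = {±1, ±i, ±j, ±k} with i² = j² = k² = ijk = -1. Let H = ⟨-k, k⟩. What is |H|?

4

|⟨-k⟩| = 4 and |⟨k⟩| = 4, so |H| is a multiple of lcm(4, 4) = 4 and divides |G| = 8.
Closing under the operation: H = {1, -1, k, -k}, so |H| = 4.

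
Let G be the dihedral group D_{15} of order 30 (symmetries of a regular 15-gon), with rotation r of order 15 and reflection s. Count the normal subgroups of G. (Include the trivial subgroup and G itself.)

G has 28 subgroups. Checking conjugation-invariance by order — order 1: 1/1 normal; order 2: 0/15 normal; order 3: 1/1 normal; order 5: 1/1 normal; order 6: 0/5 normal; order 10: 0/3 normal; order 15: 1/1 normal; order 30: 1/1 normal.
Total normal subgroups: 5.

5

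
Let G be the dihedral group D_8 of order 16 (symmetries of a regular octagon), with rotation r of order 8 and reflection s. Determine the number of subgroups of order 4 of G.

|G| = 16 and 4 | 16, so subgroups of order 4 are possible by Lagrange.
The subgroups of order 4 are: {e, r^2, r^4, r^6}; {e, r^4, r^2s, r^6s}; {e, r^4, r^3s, r^7s}; {e, r^4, s, r^4s}; … (5 in all).
So G has 5 subgroups of order 4.

5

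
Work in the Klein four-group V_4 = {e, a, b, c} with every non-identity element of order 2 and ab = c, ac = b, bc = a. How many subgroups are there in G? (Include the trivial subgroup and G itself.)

|G| = 4, so by Lagrange every subgroup order divides 4. Divisors: 1, 2, 4.
Subgroups by order — order 1: 1; order 2: 3; order 4: 1.
Total: 1 + 3 + 1 = 5.

5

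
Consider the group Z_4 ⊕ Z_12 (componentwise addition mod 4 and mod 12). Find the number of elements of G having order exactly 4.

12

An element (a,b) has order lcm(ord(a), ord(b)); count pairs with lcm equal to 4.
Enumerating gives 12 such elements.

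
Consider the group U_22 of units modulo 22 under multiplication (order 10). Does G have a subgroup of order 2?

Yes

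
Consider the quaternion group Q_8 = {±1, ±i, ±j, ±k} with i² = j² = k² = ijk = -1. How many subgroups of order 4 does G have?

|G| = 8 and 4 | 8, so subgroups of order 4 are possible by Lagrange.
The subgroups of order 4 are: {1, -1, i, -i}; {1, -1, j, -j}; {1, -1, k, -k}.
So G has 3 subgroups of order 4.

3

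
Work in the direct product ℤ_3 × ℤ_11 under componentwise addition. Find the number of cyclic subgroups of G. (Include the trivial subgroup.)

4

Group the elements of G by the cyclic subgroup they generate; each cyclic subgroup of order d accounts for φ(d) elements.
Cyclic subgroups by order — order 1: 1; order 3: 1; order 11: 1; order 33: 1.
Total: 4.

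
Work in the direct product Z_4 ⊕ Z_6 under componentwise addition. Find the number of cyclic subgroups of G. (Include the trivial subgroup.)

12

A cyclic subgroup of order d is generated by each of its φ(d) elements of order d, so the cyclic subgroups of order d number (#elements of order d)/φ(d).
Cyclic subgroups by order — order 1: 1; order 2: 3; order 3: 1; order 4: 2; order 6: 3; order 12: 2.
Total: 12.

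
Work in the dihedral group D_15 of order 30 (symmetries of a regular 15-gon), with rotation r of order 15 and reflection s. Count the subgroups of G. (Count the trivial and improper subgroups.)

28

|G| = 30, so by Lagrange every subgroup order divides 30. Divisors: 1, 2, 3, 5, 6, 10, 15, 30.
Subgroups by order — order 1: 1; order 2: 15; order 3: 1; order 5: 1; order 6: 5; order 10: 3; order 15: 1; order 30: 1.
Total: 1 + 15 + 1 + 1 + 5 + 3 + 1 + 1 = 28.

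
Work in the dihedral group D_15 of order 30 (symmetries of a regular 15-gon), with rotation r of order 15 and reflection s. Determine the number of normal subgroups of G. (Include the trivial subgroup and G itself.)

G has 28 subgroups. Checking conjugation-invariance by order — order 1: 1/1 normal; order 2: 0/15 normal; order 3: 1/1 normal; order 5: 1/1 normal; order 6: 0/5 normal; order 10: 0/3 normal; order 15: 1/1 normal; order 30: 1/1 normal.
Total normal subgroups: 5.

5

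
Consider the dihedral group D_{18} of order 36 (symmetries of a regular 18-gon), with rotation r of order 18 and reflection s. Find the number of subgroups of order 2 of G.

|G| = 36 and 2 | 36, so subgroups of order 2 are possible by Lagrange.
The subgroups of order 2 are: {e, r^10s}; {e, r^11s}; {e, r^12s}; {e, r^13s}; … (19 in all).
So G has 19 subgroups of order 2.

19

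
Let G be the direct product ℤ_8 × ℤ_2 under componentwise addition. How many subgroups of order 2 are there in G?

|G| = 16 and 2 | 16, so subgroups of order 2 are possible by Lagrange.
The subgroups of order 2 are: {(0,0), (0,1)}; {(0,0), (4,0)}; {(0,0), (4,1)}.
So G has 3 subgroups of order 2.

3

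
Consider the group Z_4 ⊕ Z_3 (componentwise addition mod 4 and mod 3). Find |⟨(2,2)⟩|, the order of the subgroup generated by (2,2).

The order of (2,2) in Z_4 × Z_3 is lcm(ord(2) in Z_4, ord(2) in Z_3).
ord(2) = 2 and ord(2) = 3, so |⟨(2,2)⟩| = lcm(2, 3) = 6.

6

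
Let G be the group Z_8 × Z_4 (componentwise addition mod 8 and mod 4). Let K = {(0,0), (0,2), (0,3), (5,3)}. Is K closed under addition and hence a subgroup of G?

(5,3) ∈ K but its inverse (3,1) ∉ K, so K is not a subgroup.

No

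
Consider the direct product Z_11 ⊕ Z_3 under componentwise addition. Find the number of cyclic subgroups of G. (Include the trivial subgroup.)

4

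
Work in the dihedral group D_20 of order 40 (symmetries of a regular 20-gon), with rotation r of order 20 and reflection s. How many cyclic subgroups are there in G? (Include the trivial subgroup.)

Group the elements of G by the cyclic subgroup they generate; each cyclic subgroup of order d accounts for φ(d) elements.
Cyclic subgroups by order — order 1: 1; order 2: 21; order 4: 1; order 5: 1; order 10: 1; order 20: 1.
Total: 26.

26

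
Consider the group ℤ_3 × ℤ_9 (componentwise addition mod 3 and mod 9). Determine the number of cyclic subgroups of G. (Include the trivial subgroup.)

8

Group the elements of G by the cyclic subgroup they generate; each cyclic subgroup of order d accounts for φ(d) elements.
Cyclic subgroups by order — order 1: 1; order 3: 4; order 9: 3.
Total: 8.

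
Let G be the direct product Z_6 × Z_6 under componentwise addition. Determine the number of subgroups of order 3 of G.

4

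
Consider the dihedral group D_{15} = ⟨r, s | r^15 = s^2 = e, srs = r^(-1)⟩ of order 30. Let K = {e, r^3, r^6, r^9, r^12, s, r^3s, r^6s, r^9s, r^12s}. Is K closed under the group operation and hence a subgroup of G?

|K| = 10 divides |G| = 30, consistent with Lagrange.
K contains the identity, every element's inverse is in K, and K is closed under ·: it is a subgroup.

Yes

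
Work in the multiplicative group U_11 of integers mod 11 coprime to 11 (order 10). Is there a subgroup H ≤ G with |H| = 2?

2 | 10. A subgroup of order 2 is {1, 10}.

Yes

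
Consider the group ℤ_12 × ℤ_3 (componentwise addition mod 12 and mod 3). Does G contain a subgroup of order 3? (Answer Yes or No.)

Yes

3 | 36. A subgroup of order 3 is {(0,0), (0,1), (0,2)}.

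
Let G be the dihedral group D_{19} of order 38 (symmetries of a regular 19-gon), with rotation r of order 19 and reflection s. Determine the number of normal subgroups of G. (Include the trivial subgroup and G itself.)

G has 22 subgroups. Checking conjugation-invariance by order — order 1: 1/1 normal; order 2: 0/19 normal; order 19: 1/1 normal; order 38: 1/1 normal.
Total normal subgroups: 3.

3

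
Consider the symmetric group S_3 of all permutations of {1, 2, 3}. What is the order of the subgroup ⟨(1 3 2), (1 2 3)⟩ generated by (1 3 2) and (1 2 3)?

|⟨(1 3 2)⟩| = 3 and |⟨(1 2 3)⟩| = 3, so |H| is a multiple of lcm(3, 3) = 3 and divides |G| = 6.
Closing under the operation: H = {e, (1 2 3), (1 3 2)}, so |H| = 3.

3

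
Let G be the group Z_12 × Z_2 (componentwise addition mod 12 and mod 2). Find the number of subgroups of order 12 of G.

3

|G| = 24 and 12 | 24, so subgroups of order 12 are possible by Lagrange.
The subgroups of order 12 are: {(0,0), (0,1), (2,0), (2,1), (4,0), (4,1), (6,0), (6,1), (8,0), (8,1), (10,0), (10,1)}; {(0,0), (1,0), (2,0), (3,0), (4,0), (5,0), (6,0), (7,0), (8,0), (9,0), (10,0), (11,0)}; {(0,0), (1,1), (2,0), (3,1), (4,0), (5,1), (6,0), (7,1), (8,0), (9,1), (10,0), (11,1)}.
So G has 3 subgroups of order 12.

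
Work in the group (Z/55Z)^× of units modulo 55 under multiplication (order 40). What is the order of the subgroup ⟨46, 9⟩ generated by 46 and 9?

20

|⟨46⟩| = 10 and |⟨9⟩| = 10, so |H| is a multiple of lcm(10, 10) = 10 and divides |G| = 40.
Closing under the operation: H = {1, 4, 6, 9, 14, 16, 19, 21, 24, 26, 29, 31, 34, 36, 39, 41, 46, 49, 51, 54}, so |H| = 20.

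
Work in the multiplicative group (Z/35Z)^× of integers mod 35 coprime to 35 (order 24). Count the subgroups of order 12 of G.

3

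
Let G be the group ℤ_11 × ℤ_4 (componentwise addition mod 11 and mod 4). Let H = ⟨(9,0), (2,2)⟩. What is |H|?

22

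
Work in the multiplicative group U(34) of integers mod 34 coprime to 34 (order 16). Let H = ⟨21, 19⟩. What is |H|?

8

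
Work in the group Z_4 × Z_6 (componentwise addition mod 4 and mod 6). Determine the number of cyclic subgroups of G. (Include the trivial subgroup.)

12

A cyclic subgroup of order d is generated by each of its φ(d) elements of order d, so the cyclic subgroups of order d number (#elements of order d)/φ(d).
Cyclic subgroups by order — order 1: 1; order 2: 3; order 3: 1; order 4: 2; order 6: 3; order 12: 2.
Total: 12.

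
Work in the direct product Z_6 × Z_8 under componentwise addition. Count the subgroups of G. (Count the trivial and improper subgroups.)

22

|G| = 48, so by Lagrange every subgroup order divides 48. Divisors: 1, 2, 3, 4, 6, 8, 12, 16, 24, 48.
Subgroups by order — order 1: 1; order 2: 3; order 3: 1; order 4: 3; order 6: 3; order 8: 3; order 12: 3; order 16: 1; order 24: 3; order 48: 1.
Total: 1 + 3 + 1 + 3 + 3 + 3 + 3 + 1 + 3 + 1 = 22.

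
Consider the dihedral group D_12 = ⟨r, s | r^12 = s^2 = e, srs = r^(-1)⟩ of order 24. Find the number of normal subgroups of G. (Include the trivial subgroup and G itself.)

9

G has 34 subgroups. Checking conjugation-invariance by order — order 1: 1/1 normal; order 2: 1/13 normal; order 3: 1/1 normal; order 4: 1/7 normal; order 6: 1/5 normal; order 8: 0/3 normal; order 12: 3/3 normal; order 24: 1/1 normal.
Total normal subgroups: 9.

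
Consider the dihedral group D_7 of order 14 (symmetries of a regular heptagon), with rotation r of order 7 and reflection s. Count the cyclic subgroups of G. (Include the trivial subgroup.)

9

Each element a generates a cyclic subgroup ⟨a⟩; distinct elements may generate the same one (a cyclic group of order d has φ(d) generators).
Cyclic subgroups by order — order 1: 1; order 2: 7; order 7: 1.
Total: 9.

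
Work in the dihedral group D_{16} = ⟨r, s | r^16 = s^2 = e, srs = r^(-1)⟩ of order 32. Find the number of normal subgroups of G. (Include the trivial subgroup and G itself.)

G has 36 subgroups. Checking conjugation-invariance by order — order 1: 1/1 normal; order 2: 1/17 normal; order 4: 1/9 normal; order 8: 1/5 normal; order 16: 3/3 normal; order 32: 1/1 normal.
Total normal subgroups: 8.

8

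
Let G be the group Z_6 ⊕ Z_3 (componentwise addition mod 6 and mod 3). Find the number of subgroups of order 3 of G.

|G| = 18 and 3 | 18, so subgroups of order 3 are possible by Lagrange.
The subgroups of order 3 are: {(0,0), (0,1), (0,2)}; {(0,0), (2,0), (4,0)}; {(0,0), (2,1), (4,2)}; {(0,0), (2,2), (4,1)}.
So G has 4 subgroups of order 3.

4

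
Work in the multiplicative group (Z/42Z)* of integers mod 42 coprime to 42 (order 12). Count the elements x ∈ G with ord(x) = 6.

The elements of order 6 are: 5, 11, 17, 19, 23, 31.
That's 6.

6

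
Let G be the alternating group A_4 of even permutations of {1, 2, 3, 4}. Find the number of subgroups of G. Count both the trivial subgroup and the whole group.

|G| = 12, so by Lagrange every subgroup order divides 12. Divisors: 1, 2, 3, 4, 6, 12.
Subgroups by order — order 1: 1; order 2: 3; order 3: 4; order 4: 1; order 6: 0; order 12: 1.
Total: 1 + 3 + 4 + 1 + 0 + 1 = 10.

10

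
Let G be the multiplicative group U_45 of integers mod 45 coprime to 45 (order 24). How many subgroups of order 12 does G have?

3

|G| = 24 and 12 | 24, so subgroups of order 12 are possible by Lagrange.
The subgroups of order 12 are: {1, 4, 11, 14, 16, 19, 26, 29, 31, 34, 41, 44}; {1, 4, 7, 13, 16, 19, 22, 28, 31, 34, 37, 43}; {1, 2, 4, 8, 16, 17, 19, 23, 31, 32, 34, 38}.
So G has 3 subgroups of order 12.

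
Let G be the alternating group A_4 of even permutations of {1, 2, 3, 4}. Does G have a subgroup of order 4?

Yes

4 | 12. A subgroup of order 4 is {e, (1 2)(3 4), (1 3)(2 4), (1 4)(2 3)}.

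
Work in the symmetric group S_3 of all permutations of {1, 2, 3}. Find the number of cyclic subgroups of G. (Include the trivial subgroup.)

A cyclic subgroup of order d is generated by each of its φ(d) elements of order d, so the cyclic subgroups of order d number (#elements of order d)/φ(d).
Cyclic subgroups by order — order 1: 1; order 2: 3; order 3: 1.
Total: 5.

5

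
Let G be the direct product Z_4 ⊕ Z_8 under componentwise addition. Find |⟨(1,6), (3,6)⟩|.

8

|⟨(1,6)⟩| = 4 and |⟨(3,6)⟩| = 4, so |H| is a multiple of lcm(4, 4) = 4 and divides |G| = 32.
Closing under the operation: H = {(0,0), (0,4), (1,2), (1,6), (2,0), (2,4), (3,2), (3,6)}, so |H| = 8.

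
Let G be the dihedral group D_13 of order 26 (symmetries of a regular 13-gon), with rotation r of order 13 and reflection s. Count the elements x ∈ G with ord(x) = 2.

13

Enumerating element orders in G gives 13 elements of order 2.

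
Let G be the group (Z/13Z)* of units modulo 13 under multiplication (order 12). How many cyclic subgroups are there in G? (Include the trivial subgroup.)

Each element a generates a cyclic subgroup ⟨a⟩; distinct elements may generate the same one (a cyclic group of order d has φ(d) generators).
Cyclic subgroups by order — order 1: 1; order 2: 1; order 3: 1; order 4: 1; order 6: 1; order 12: 1.
Total: 6.

6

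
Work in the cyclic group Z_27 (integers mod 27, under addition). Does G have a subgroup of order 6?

No

6 does not divide |G| = 27, so by Lagrange no subgroup of order 6 exists.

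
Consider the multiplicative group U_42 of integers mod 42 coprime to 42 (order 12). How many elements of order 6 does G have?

6

The elements of order 6 are: 5, 11, 17, 19, 23, 31.
That's 6.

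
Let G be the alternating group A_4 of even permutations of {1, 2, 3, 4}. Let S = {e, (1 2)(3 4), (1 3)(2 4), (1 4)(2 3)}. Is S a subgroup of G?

|S| = 4 divides |G| = 12, consistent with Lagrange.
S contains the identity, every element's inverse is in S, and S is closed under ∘: it is a subgroup.

Yes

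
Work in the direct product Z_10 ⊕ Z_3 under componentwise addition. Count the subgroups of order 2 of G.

|G| = 30 and 2 | 30, so subgroups of order 2 are possible by Lagrange.
The subgroups of order 2 are: {(0,0), (5,0)}.
So G has 1 subgroup of order 2.

1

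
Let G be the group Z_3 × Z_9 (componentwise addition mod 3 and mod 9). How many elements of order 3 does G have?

8

An element (a,b) has order lcm(ord(a), ord(b)); count pairs with lcm equal to 3.
Enumerating gives 8 such elements.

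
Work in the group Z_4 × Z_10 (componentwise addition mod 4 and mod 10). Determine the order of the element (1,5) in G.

4

The order of (1,5) in Z_4 × Z_10 is lcm(ord(1) in Z_4, ord(5) in Z_10).
ord(1) = 4 and ord(5) = 2, so |⟨(1,5)⟩| = lcm(4, 2) = 4.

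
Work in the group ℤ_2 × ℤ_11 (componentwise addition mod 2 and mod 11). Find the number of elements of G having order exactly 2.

An element (a,b) has order lcm(ord(a), ord(b)); count pairs with lcm equal to 2.
Enumerating gives 1 such elements.

1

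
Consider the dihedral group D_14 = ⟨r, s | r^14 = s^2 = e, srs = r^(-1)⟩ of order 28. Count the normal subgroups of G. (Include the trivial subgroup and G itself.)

7

G has 28 subgroups. Checking conjugation-invariance by order — order 1: 1/1 normal; order 2: 1/15 normal; order 4: 0/7 normal; order 7: 1/1 normal; order 14: 3/3 normal; order 28: 1/1 normal.
Total normal subgroups: 7.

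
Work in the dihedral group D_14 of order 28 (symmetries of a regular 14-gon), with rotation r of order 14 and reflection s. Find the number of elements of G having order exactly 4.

0

No element of G has order 4 (even though 4 | 28).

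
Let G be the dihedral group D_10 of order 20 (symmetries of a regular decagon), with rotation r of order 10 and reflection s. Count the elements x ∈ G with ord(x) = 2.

11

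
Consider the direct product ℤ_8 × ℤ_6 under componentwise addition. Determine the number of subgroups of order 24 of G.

|G| = 48 and 24 | 48, so subgroups of order 24 are possible by Lagrange.
The subgroups of order 24 are: {(0,0), (0,1), (0,2), (0,3), (0,4), (0,5), (2,0), (2,1), (2,2), (2,3), (2,4), (2,5), (4,0), (4,1), (4,2), (4,3), (4,4), (4,5), (6,0), (6,1), (6,2), (6,3), (6,4), (6,5)}; {(0,0), (0,2), (0,4), (1,0), (1,2), (1,4), (2,0), (2,2), (2,4), (3,0), (3,2), (3,4), (4,0), (4,2), (4,4), (5,0), (5,2), (5,4), (6,0), (6,2), (6,4), (7,0), (7,2), (7,4)}; {(0,0), (0,2), (0,4), (1,1), (1,3), (1,5), (2,0), (2,2), (2,4), (3,1), (3,3), (3,5), (4,0), (4,2), (4,4), (5,1), (5,3), (5,5), (6,0), (6,2), (6,4), (7,1), (7,3), (7,5)}.
So G has 3 subgroups of order 24.

3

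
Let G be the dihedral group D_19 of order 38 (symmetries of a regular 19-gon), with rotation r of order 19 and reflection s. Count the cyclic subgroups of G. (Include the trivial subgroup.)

21

A cyclic subgroup of order d is generated by each of its φ(d) elements of order d, so the cyclic subgroups of order d number (#elements of order d)/φ(d).
Cyclic subgroups by order — order 1: 1; order 2: 19; order 19: 1.
Total: 21.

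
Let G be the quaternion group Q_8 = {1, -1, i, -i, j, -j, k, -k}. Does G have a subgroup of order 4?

Yes

4 | 8. A subgroup of order 4 is {1, -1, i, -i}.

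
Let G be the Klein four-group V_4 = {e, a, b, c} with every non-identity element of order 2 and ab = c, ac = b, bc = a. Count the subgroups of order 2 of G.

|G| = 4 and 2 | 4, so subgroups of order 2 are possible by Lagrange.
The subgroups of order 2 are: {e, a}; {e, b}; {e, c}.
So G has 3 subgroups of order 2.

3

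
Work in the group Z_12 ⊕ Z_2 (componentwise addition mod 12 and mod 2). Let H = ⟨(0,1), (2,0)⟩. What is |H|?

12

|⟨(0,1)⟩| = 2 and |⟨(2,0)⟩| = 6, so |H| is a multiple of lcm(2, 6) = 6 and divides |G| = 24.
Closing under the operation: H = {(0,0), (0,1), (2,0), (2,1), (4,0), (4,1), (6,0), (6,1), (8,0), (8,1), (10,0), (10,1)}, so |H| = 12.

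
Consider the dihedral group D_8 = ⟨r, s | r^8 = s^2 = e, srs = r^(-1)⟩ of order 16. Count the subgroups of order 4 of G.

|G| = 16 and 4 | 16, so subgroups of order 4 are possible by Lagrange.
The subgroups of order 4 are: {e, r^2, r^4, r^6}; {e, r^4, r^2s, r^6s}; {e, r^4, r^3s, r^7s}; {e, r^4, s, r^4s}; … (5 in all).
So G has 5 subgroups of order 4.

5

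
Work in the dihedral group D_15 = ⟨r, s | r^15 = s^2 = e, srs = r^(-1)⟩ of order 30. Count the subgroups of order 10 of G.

3

|G| = 30 and 10 | 30, so subgroups of order 10 are possible by Lagrange.
The subgroups of order 10 are: {e, r^3, r^6, r^9, r^12, rs, r^4s, r^7s, r^10s, r^13s}; {e, r^3, r^6, r^9, r^12, r^2s, r^5s, r^8s, r^11s, r^14s}; {e, r^3, r^6, r^9, r^12, s, r^3s, r^6s, r^9s, r^12s}.
So G has 3 subgroups of order 10.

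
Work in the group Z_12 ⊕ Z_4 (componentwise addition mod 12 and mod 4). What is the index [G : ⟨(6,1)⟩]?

|⟨(6,1)⟩| = 4 and |G| = 48.
By Lagrange, [G : H] = |G|/|H| = 48/4 = 12.

12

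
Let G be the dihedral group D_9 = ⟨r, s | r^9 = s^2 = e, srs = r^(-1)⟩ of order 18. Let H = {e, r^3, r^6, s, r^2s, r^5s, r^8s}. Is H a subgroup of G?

No

|H| = 7 does not divide |G| = 18, so by Lagrange H is not a subgroup.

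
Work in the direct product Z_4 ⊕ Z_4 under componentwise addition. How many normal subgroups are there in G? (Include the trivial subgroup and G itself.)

G is abelian, so every subgroup is normal.
G has 15 subgroups in total, hence 15 normal subgroups.

15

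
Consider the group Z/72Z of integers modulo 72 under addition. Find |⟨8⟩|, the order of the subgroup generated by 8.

9

In Z/72Z, the order of an element a is n/gcd(a, n).
gcd(8, 72) = 8, so |⟨8⟩| = 72/8 = 9.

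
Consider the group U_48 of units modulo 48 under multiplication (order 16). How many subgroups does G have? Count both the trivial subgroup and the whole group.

|G| = 16, so by Lagrange every subgroup order divides 16. Divisors: 1, 2, 4, 8, 16.
Subgroups by order — order 1: 1; order 2: 7; order 4: 11; order 8: 7; order 16: 1.
Total: 1 + 7 + 11 + 7 + 1 = 27.

27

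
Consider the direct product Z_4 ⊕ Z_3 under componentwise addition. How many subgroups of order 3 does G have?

|G| = 12 and 3 | 12, so subgroups of order 3 are possible by Lagrange.
The subgroups of order 3 are: {(0,0), (0,1), (0,2)}.
So G has 1 subgroup of order 3.

1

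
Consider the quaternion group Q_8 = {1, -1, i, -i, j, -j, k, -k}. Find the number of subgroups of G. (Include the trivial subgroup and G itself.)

6

|G| = 8, so by Lagrange every subgroup order divides 8. Divisors: 1, 2, 4, 8.
Subgroups by order — order 1: 1; order 2: 1; order 4: 3; order 8: 1.
Total: 1 + 1 + 3 + 1 = 6.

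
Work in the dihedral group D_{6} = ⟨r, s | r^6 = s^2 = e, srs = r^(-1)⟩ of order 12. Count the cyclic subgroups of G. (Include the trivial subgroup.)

10

A cyclic subgroup of order d is generated by each of its φ(d) elements of order d, so the cyclic subgroups of order d number (#elements of order d)/φ(d).
Cyclic subgroups by order — order 1: 1; order 2: 7; order 3: 1; order 6: 1.
Total: 10.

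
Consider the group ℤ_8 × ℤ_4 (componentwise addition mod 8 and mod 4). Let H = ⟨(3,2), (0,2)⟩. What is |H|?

16

|⟨(3,2)⟩| = 8 and |⟨(0,2)⟩| = 2, so |H| is a multiple of lcm(8, 2) = 8 and divides |G| = 32.
Closing under the operation: H = {(0,0), (0,2), (1,0), (1,2), (2,0), (2,2), (3,0), (3,2), (4,0), (4,2), (5,0), (5,2), (6,0), (6,2), (7,0), (7,2)}, so |H| = 16.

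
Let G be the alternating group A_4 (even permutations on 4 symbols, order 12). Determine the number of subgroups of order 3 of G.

4

|G| = 12 and 3 | 12, so subgroups of order 3 are possible by Lagrange.
The subgroups of order 3 are: {e, (1 2 3), (1 3 2)}; {e, (1 2 4), (1 4 2)}; {e, (1 3 4), (1 4 3)}; {e, (2 3 4), (2 4 3)}.
So G has 4 subgroups of order 3.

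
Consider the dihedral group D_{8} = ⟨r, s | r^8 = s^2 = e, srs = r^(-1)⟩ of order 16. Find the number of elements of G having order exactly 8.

The elements of order 8 are: r, r^3, r^5, r^7.
That's 4.

4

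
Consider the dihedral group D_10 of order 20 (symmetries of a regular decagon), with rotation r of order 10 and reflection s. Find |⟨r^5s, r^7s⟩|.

10

|⟨r^5s⟩| = 2 and |⟨r^7s⟩| = 2, so |H| is a multiple of lcm(2, 2) = 2 and divides |G| = 20.
Closing under the operation: H = {e, r^2, r^4, r^6, r^8, rs, r^3s, r^5s, r^7s, r^9s}, so |H| = 10.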